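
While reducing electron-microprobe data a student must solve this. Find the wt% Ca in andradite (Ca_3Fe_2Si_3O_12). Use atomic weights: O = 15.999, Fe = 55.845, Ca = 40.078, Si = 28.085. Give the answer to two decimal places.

Molar mass of Ca_3Fe_2Si_3O_12: 3×40.078 + 2×55.845 + 3×28.085 + 12×15.999 = 508.167 g/mol.
Mass of Ca per formula unit: 3 × 40.078 = 120.234 g.
Weight fraction Ca = 120.234 / 508.167 = 0.2366.

23.66 mass %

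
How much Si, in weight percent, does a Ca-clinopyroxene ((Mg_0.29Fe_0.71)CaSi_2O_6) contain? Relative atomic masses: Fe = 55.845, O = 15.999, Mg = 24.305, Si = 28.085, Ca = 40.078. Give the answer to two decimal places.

M((Mg_0.29Fe_0.71)CaSi_2O_6) = 238.940 g/mol.
Si contributes 2 × 28.085 = 56.170 g per mole.
56.170/238.940 = 0.2351 → 23.51%.

23.51 weight percent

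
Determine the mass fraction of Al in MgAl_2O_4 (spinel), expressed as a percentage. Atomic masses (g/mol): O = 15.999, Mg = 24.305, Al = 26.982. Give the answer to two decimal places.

Molar mass of MgAl_2O_4: 1*24.305 + 2*26.982 + 4*15.999 = 142.265 g/mol.
Mass of Al per formula unit: 2 × 26.982 = 53.964 g.
Weight fraction Al = 53.964 / 142.265 = 0.3793.

37.93 mass %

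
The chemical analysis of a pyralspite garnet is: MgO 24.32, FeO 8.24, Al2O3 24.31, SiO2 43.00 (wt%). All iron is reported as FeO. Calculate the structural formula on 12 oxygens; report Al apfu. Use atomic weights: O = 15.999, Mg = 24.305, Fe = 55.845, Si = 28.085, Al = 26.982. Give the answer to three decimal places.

MgO (M=40.304): mol = 0.60341; Mg = 0.60341, O = 0.60341.
FeO (M=71.844): mol = 0.11469; Fe = 0.11469, O = 0.11469.
Al2O3 (M=101.961): mol = 0.23842; Al = 0.47684, O = 0.71526.
SiO2 (M=60.083): mol = 0.71568; Si = 0.71568, O = 1.43136.
ΣO = 2.86472; factor = 12/ΣO = 4.18889.
Al apfu = 0.47684 × 4.18889 = 1.997.

1.997 Al apfu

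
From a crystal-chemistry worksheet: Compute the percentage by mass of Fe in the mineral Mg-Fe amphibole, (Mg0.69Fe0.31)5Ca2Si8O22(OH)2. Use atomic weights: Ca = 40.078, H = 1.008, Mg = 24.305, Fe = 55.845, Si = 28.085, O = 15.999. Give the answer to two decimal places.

Formula mass = 3.45×24.305 + 1.55×55.845 + 2×40.078 + 8×28.085 + 24×15.999 + 2×1.008 = 861.240 g/mol, of which 86.560 g is Fe.
So Fe makes up 86.560/861.240 = 0.1005 of the mass, i.e. 10.05%.

10.05 weight percent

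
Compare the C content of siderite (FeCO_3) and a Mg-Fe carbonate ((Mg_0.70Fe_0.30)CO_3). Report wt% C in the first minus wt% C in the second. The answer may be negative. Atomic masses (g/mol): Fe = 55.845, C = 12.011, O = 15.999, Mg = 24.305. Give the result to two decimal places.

-2.44 percentage points

M(FeCO_3) = 115.853 g/mol, so wt% C = 12.011/115.853 × 100 = 10.37%.
M((Mg_0.70Fe_0.30)CO_3) = 93.775 g/mol, so wt% C = 12.011/93.775 × 100 = 12.81%.
10.37 − 12.81 = -2.44 pp.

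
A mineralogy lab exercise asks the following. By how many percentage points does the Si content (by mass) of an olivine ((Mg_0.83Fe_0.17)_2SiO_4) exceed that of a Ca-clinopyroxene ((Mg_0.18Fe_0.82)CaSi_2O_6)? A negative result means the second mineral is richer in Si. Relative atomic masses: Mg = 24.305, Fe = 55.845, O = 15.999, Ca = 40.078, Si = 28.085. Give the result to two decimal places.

Si in (Mg_0.83Fe_0.17)_2SiO_4: molar mass 151.415 g/mol; 1×28.085 = 28.085 g → 18.55 wt%.
Si in (Mg_0.18Fe_0.82)CaSi_2O_6: molar mass 242.410 g/mol; 2×28.085 = 56.170 g → 23.17 wt%.
Difference = 18.55 − 23.17 = -4.62 percentage points.

-4.62 percentage points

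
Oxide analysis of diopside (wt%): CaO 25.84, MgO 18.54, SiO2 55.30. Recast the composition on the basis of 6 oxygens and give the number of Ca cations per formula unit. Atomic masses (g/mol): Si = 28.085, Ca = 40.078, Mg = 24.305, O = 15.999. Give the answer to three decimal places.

1.001 Ca apfu

25.84 wt% CaO ÷ 56.077 g/mol = 0.46079 mol, giving 0.46079 Ca and 0.46079 O.
18.54 wt% MgO ÷ 40.304 g/mol = 0.46000 mol, giving 0.46000 Mg and 0.46000 O.
55.30 wt% SiO2 ÷ 60.083 g/mol = 0.92039 mol, giving 0.92039 Si and 1.84078 O.
Oxygen sums to 2.76157; scaling by 6/2.76157 = 2.17268 puts the formula on 6 O.
Ca: 0.46079 × 2.17268 = 1.001 atoms per formula unit.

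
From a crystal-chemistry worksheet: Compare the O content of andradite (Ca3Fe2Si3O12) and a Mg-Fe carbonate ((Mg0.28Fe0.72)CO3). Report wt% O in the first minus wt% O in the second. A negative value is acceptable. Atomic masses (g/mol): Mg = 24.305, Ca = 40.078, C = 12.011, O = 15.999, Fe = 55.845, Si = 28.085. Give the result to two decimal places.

-7.07 percentage points

O in Ca3Fe2Si3O12: molar mass 508.167 g/mol; 12×15.999 = 191.988 g → 37.78 wt%.
O in (Mg0.28Fe0.72)CO3: molar mass 107.022 g/mol; 3×15.999 = 47.997 g → 44.85 wt%.
Difference = 37.78 − 44.85 = -7.07 percentage points.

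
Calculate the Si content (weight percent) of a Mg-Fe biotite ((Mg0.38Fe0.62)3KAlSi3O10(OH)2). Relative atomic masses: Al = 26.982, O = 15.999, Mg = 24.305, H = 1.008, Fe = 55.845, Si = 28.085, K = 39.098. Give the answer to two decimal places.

17.70 weight percent

Molar mass of (Mg0.38Fe0.62)3KAlSi3O10(OH)2: 1.14*24.305 + 1.86*55.845 + 1*39.098 + 1*26.982 + 3*28.085 + 12*15.999 + 2*1.008 = 475.918 g/mol.
Mass of Si per formula unit: 3 × 28.085 = 84.255 g.
Weight fraction Si = 84.255 / 475.918 = 0.1770.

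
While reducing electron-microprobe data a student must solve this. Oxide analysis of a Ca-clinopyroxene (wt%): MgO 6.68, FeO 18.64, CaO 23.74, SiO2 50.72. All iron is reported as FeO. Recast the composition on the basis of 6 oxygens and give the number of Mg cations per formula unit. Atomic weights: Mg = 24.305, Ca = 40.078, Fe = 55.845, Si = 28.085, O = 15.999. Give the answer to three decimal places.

MgO: 6.68/40.304 = 0.16574 mol → 0.16574 mol Mg, 0.16574 mol O.
FeO: 18.64/71.844 = 0.25945 mol → 0.25945 mol Fe, 0.25945 mol O.
CaO: 23.74/56.077 = 0.42335 mol → 0.42335 mol Ca, 0.42335 mol O.
SiO2: 50.72/60.083 = 0.84417 mol → 0.84417 mol Si, 1.68834 mol O.
Total oxygen = 2.53688 mol. Normalization factor = 6/2.53688 = 2.36511.
Mg per 6 O = 0.16574 × 2.36511 = 0.392.

0.392 Mg apfu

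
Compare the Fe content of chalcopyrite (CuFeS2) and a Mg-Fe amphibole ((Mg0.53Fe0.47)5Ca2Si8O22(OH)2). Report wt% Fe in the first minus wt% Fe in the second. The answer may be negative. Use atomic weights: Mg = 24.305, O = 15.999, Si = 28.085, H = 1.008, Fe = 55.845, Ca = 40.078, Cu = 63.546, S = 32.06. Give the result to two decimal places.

15.63 percentage points

Fe in CuFeS2: molar mass 183.511 g/mol; 1×55.845 = 55.845 g → 30.43 wt%.
Fe in (Mg0.53Fe0.47)5Ca2Si8O22(OH)2: molar mass 886.472 g/mol; 2.35×55.845 = 131.236 g → 14.80 wt%.
Difference = 30.43 − 14.80 = 15.63 percentage points.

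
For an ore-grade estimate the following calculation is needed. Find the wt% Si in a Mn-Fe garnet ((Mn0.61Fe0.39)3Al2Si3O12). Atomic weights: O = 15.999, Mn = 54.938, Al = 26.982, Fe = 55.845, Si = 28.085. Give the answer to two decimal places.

16.98 mass %

Formula mass = 1.83*54.938 + 1.17*55.845 + 2*26.982 + 3*28.085 + 12*15.999 = 496.082 g/mol, of which 84.255 g is Si.
So Si makes up 84.255/496.082 = 0.1698 of the mass, i.e. 16.98%.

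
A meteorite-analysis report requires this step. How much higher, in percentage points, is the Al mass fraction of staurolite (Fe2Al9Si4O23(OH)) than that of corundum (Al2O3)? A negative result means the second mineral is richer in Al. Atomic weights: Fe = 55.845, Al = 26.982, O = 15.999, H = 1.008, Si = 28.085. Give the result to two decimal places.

M(Fe2Al9Si4O23(OH)) = 851.852 g/mol, so wt% Al = 242.838/851.852 × 100 = 28.51%.
M(Al2O3) = 101.961 g/mol, so wt% Al = 53.964/101.961 × 100 = 52.93%.
28.51 − 52.93 = -24.42 pp.

-24.42 percentage points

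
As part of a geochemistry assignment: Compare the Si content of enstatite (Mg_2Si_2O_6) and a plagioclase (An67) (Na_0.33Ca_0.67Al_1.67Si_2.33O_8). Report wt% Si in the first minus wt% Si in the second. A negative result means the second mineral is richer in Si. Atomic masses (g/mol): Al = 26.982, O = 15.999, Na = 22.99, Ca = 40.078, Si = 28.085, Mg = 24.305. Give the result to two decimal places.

M(Mg_2Si_2O_6) = 200.774 g/mol, so wt% Si = 56.170/200.774 × 100 = 27.98%.
M(Na_0.33Ca_0.67Al_1.67Si_2.33O_8) = 272.929 g/mol, so wt% Si = 65.438/272.929 × 100 = 23.98%.
27.98 − 23.98 = 4.00 pp.

4.00 percentage points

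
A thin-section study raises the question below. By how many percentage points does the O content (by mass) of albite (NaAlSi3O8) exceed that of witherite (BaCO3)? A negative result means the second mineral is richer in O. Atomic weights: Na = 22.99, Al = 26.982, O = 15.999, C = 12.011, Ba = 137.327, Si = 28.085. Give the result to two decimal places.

M(NaAlSi3O8) = 262.219 g/mol, so wt% O = 127.992/262.219 × 100 = 48.81%.
M(BaCO3) = 197.335 g/mol, so wt% O = 47.997/197.335 × 100 = 24.32%.
48.81 − 24.32 = 24.49 pp.

24.49 percentage points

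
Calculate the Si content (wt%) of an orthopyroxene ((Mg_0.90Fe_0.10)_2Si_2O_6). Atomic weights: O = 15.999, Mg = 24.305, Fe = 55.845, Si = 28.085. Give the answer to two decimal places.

27.12 wt%

Molar mass of (Mg_0.90Fe_0.10)_2Si_2O_6: 1.80×24.305 + 0.20×55.845 + 2×28.085 + 6×15.999 = 207.082 g/mol.
Mass of Si per formula unit: 2 × 28.085 = 56.170 g.
Weight fraction Si = 56.170 / 207.082 = 0.2712.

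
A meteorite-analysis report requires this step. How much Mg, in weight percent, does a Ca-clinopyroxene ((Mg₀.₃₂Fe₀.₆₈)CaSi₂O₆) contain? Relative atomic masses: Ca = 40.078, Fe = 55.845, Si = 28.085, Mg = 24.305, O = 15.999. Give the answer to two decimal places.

3.27 weight percent

M((Mg₀.₃₂Fe₀.₆₈)CaSi₂O₆) = 237.994 g/mol.
Mg contributes 0.32 × 24.305 = 7.778 g per mole.
7.778/237.994 = 0.0327 → 3.27%.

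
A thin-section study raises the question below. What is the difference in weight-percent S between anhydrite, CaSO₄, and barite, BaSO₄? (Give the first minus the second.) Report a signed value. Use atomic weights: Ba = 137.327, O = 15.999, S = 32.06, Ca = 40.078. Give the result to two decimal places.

M(CaSO₄) = 136.134 g/mol, so wt% S = 32.060/136.134 × 100 = 23.55%.
M(BaSO₄) = 233.383 g/mol, so wt% S = 32.060/233.383 × 100 = 13.74%.
23.55 − 13.74 = 9.81 pp.

9.81 percentage points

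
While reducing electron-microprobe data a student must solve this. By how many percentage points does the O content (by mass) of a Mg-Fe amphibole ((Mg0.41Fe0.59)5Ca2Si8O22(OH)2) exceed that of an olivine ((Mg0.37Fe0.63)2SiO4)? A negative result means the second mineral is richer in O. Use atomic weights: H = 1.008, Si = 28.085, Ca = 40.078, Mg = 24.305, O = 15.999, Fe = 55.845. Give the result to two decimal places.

6.94 percentage points

O in (Mg0.41Fe0.59)5Ca2Si8O22(OH)2: molar mass 905.396 g/mol; 24×15.999 = 383.976 g → 42.41 wt%.
O in (Mg0.37Fe0.63)2SiO4: molar mass 180.431 g/mol; 4×15.999 = 63.996 g → 35.47 wt%.
Difference = 42.41 − 35.47 = 6.94 percentage points.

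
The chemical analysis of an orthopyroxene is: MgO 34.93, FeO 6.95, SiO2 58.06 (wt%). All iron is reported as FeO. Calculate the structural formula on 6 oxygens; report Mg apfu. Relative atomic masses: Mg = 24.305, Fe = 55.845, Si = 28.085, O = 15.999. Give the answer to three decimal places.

MgO (M=40.304): mol = 0.86666; Mg = 0.86666, O = 0.86666.
FeO (M=71.844): mol = 0.09674; Fe = 0.09674, O = 0.09674.
SiO2 (M=60.083): mol = 0.96633; Si = 0.96633, O = 1.93266.
ΣO = 2.89606; factor = 6/ΣO = 2.07178.
Mg apfu = 0.86666 × 2.07178 = 1.796.

1.796 Mg apfu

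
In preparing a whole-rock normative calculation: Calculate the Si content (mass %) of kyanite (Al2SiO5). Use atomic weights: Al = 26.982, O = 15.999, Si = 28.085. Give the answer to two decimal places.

17.33 mass %

Formula mass = 2*26.982 + 1*28.085 + 5*15.999 = 162.044 g/mol, of which 28.085 g is Si.
So Si makes up 28.085/162.044 = 0.1733 of the mass, i.e. 17.33%.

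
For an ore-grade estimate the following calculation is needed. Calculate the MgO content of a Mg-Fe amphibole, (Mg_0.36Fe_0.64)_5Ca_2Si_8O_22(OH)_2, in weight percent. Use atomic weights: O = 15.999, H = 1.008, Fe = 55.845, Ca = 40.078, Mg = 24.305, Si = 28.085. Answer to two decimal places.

M((Mg_0.36Fe_0.64)_5Ca_2Si_8O_22(OH)_2) = 913.281 g/mol; M(MgO) = 40.304 g/mol.
Moles MgO per formula unit = 1.80 Mg ÷ 1 = 1.8000.
MgO fraction = (1.8000 × 40.304) / 913.281 = 72.547/913.281 = 0.0794.

7.94 wt%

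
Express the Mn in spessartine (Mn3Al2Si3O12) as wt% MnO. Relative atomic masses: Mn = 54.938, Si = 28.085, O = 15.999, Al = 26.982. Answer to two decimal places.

42.99 wt%

Formula mass = 495.021 g/mol.
3 Mn → 3.0000 mol MnO per formula unit; M(MnO) = 70.937, so MnO mass = 212.811 g.
212.811/495.021 × 100 = 42.99 wt%.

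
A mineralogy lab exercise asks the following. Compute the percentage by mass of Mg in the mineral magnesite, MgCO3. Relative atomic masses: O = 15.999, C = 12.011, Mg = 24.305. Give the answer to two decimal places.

M(MgCO3) = 84.313 g/mol.
Mg contributes 1 × 24.305 = 24.305 g per mole.
24.305/84.313 = 0.2883 → 28.83%.

28.83 wt%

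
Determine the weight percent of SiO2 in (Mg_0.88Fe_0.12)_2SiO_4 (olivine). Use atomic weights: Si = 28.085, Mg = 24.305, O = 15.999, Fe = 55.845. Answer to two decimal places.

40.53 wt%

Formula mass = 148.261 g/mol.
1 Si → 1.0000 mol SiO2 per formula unit; M(SiO2) = 60.083, so SiO2 mass = 60.083 g.
60.083/148.261 × 100 = 40.53 wt%.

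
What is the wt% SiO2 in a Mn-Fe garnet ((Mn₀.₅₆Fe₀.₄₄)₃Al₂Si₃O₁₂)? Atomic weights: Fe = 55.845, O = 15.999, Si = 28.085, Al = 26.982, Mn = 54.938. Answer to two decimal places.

36.32 wt%

Formula mass = 496.218 g/mol.
3 Si → 3.0000 mol SiO2 per formula unit; M(SiO2) = 60.083, so SiO2 mass = 180.249 g.
180.249/496.218 × 100 = 36.32 wt%.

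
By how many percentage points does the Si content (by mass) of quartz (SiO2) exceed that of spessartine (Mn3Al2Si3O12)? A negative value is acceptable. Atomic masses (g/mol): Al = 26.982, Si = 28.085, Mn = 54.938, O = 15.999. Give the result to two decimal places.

29.72 percentage points

M(SiO2) = 60.083 g/mol, so wt% Si = 28.085/60.083 × 100 = 46.74%.
M(Mn3Al2Si3O12) = 495.021 g/mol, so wt% Si = 84.255/495.021 × 100 = 17.02%.
46.74 − 17.02 = 29.72 pp.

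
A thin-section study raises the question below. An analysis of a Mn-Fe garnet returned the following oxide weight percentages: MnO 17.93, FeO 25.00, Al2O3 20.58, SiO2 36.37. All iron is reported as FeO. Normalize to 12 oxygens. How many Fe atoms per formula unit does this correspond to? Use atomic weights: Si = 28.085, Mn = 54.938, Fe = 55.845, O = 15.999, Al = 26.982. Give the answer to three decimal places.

MnO (M=70.937): mol = 0.25276; Mn = 0.25276, O = 0.25276.
FeO (M=71.844): mol = 0.34798; Fe = 0.34798, O = 0.34798.
Al2O3 (M=101.961): mol = 0.20184; Al = 0.40368, O = 0.60552.
SiO2 (M=60.083): mol = 0.60533; Si = 0.60533, O = 1.21066.
ΣO = 2.41692; factor = 12/ΣO = 4.96500.
Fe apfu = 0.34798 × 4.96500 = 1.728.

1.728 Fe apfu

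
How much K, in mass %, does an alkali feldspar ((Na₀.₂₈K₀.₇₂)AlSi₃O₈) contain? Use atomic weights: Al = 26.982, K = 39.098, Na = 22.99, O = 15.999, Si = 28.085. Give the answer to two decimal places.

M((Na₀.₂₈K₀.₇₂)AlSi₃O₈) = 273.817 g/mol.
K contributes 0.72 × 39.098 = 28.151 g per mole.
28.151/273.817 = 0.1028 → 10.28%.

10.28 mass %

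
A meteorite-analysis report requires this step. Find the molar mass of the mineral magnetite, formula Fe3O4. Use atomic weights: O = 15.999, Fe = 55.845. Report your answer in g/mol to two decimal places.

231.53 g/mol

Fe: 3 × 55.845 = 167.5350
O: 4 × 15.999 = 63.9960
Summing the contributions gives the formula mass.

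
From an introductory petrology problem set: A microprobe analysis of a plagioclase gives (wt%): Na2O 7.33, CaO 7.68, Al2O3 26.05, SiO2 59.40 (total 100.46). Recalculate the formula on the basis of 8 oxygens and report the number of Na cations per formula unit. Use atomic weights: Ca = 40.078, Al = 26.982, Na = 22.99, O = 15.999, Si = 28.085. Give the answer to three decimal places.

Na2O: 7.33/61.979 = 0.11827 mol → 0.23654 mol Na, 0.11827 mol O.
CaO: 7.68/56.077 = 0.13695 mol → 0.13695 mol Ca, 0.13695 mol O.
Al2O3: 26.05/101.961 = 0.25549 mol → 0.51098 mol Al, 0.76647 mol O.
SiO2: 59.40/60.083 = 0.98863 mol → 0.98863 mol Si, 1.97726 mol O.
Total oxygen = 2.99895 mol. Normalization factor = 8/2.99895 = 2.66760.
Na per 8 O = 0.23654 × 2.66760 = 0.631.

0.631 Na apfu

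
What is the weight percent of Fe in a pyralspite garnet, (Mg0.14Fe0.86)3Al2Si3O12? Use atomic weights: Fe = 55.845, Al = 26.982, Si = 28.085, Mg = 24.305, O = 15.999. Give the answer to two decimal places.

Formula mass = 0.42·24.305 + 2.58·55.845 + 2·26.982 + 3·28.085 + 12·15.999 = 484.495 g/mol, of which 144.080 g is Fe.
So Fe makes up 144.080/484.495 = 0.2974 of the mass, i.e. 29.74%.

29.74 weight percent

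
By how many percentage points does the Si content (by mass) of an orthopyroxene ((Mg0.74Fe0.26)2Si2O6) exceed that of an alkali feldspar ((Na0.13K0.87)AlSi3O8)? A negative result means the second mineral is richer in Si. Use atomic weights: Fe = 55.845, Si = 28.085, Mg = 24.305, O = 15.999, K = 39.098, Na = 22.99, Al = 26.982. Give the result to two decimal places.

-4.64 percentage points

M((Mg0.74Fe0.26)2Si2O6) = 217.175 g/mol, so wt% Si = 56.170/217.175 × 100 = 25.86%.
M((Na0.13K0.87)AlSi3O8) = 276.233 g/mol, so wt% Si = 84.255/276.233 × 100 = 30.50%.
25.86 − 30.50 = -4.64 pp.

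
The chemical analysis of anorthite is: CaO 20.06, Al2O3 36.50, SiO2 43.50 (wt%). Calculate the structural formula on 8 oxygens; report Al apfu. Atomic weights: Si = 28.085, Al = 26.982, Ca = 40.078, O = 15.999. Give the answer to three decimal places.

CaO (M=56.077): mol = 0.35772; Ca = 0.35772, O = 0.35772.
Al2O3 (M=101.961): mol = 0.35798; Al = 0.71596, O = 1.07394.
SiO2 (M=60.083): mol = 0.72400; Si = 0.72400, O = 1.44800.
ΣO = 2.87966; factor = 8/ΣO = 2.77811.
Al apfu = 0.71596 × 2.77811 = 1.989.

1.989 Al apfu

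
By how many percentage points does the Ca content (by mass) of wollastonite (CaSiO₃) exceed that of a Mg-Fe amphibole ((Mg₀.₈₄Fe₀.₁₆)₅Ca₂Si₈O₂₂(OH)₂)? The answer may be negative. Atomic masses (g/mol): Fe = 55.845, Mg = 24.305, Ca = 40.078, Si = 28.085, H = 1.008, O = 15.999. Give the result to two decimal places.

M(CaSiO₃) = 116.160 g/mol, so wt% Ca = 40.078/116.160 × 100 = 34.50%.
M((Mg₀.₈₄Fe₀.₁₆)₅Ca₂Si₈O₂₂(OH)₂) = 837.585 g/mol, so wt% Ca = 80.156/837.585 × 100 = 9.57%.
34.50 − 9.57 = 24.93 pp.

24.93 percentage points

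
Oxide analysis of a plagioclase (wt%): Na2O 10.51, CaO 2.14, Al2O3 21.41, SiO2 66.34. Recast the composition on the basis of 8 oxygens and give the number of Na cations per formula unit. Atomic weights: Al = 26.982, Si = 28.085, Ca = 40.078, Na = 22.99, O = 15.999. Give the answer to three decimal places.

10.51 wt% Na2O ÷ 61.979 g/mol = 0.16957 mol, giving 0.33914 Na and 0.16957 O.
2.14 wt% CaO ÷ 56.077 g/mol = 0.03816 mol, giving 0.03816 Ca and 0.03816 O.
21.41 wt% Al2O3 ÷ 101.961 g/mol = 0.20998 mol, giving 0.41996 Al and 0.62994 O.
66.34 wt% SiO2 ÷ 60.083 g/mol = 1.10414 mol, giving 1.10414 Si and 2.20828 O.
Oxygen sums to 3.04595; scaling by 8/3.04595 = 2.62644 puts the formula on 8 O.
Na: 0.33914 × 2.62644 = 0.891 atoms per formula unit.

0.891 Na apfu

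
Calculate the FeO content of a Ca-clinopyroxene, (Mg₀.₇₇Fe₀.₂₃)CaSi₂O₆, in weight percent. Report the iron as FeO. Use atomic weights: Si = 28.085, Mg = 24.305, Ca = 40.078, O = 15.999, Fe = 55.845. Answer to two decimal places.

7.38 wt%

Molar mass of (Mg₀.₇₇Fe₀.₂₃)CaSi₂O₆ = 0.77·24.305 + 0.23·55.845 + 1·40.078 + 2·28.085 + 6·15.999 = 223.801 g/mol.
Each formula unit contains 0.23 Fe, equivalent to 0.23/1 = 0.2300 mol FeO.
M(FeO) = 1×55.845 + 1×15.999 = 71.844 g/mol.
Mass of FeO per formula unit = 0.2300 × 71.844 = 16.524 g.
FeO wt% = 16.524 / 223.801 × 100 = 7.38%.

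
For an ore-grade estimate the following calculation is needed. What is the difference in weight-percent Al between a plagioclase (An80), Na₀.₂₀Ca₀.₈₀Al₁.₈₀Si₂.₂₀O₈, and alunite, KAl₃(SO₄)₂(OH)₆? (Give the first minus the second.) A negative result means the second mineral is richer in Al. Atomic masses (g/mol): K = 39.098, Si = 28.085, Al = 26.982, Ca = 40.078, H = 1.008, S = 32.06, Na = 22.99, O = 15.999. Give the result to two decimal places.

First mineral: 48.568 g Al in 275.007 g formula = 17.66 wt% Al.
Second mineral: 80.946 g Al in 414.198 g formula = 19.54 wt% Al.
17.66% − 19.54% gives a difference of -1.88 percentage points.

-1.88 percentage points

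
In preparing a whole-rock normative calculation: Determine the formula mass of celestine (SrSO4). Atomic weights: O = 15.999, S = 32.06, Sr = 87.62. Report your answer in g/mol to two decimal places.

M = 1×87.62 + 1×32.06 + 4×15.999

183.68 g/mol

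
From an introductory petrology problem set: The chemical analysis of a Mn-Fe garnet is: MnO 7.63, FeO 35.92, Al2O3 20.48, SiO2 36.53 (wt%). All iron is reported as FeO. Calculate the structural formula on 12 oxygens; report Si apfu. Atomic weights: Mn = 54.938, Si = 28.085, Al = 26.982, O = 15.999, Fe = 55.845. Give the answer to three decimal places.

3.007 Si apfu

MnO: 7.63/70.937 = 0.10756 mol → 0.10756 mol Mn, 0.10756 mol O.
FeO: 35.92/71.844 = 0.49997 mol → 0.49997 mol Fe, 0.49997 mol O.
Al2O3: 20.48/101.961 = 0.20086 mol → 0.40172 mol Al, 0.60258 mol O.
SiO2: 36.53/60.083 = 0.60799 mol → 0.60799 mol Si, 1.21598 mol O.
Total oxygen = 2.42609 mol. Normalization factor = 12/2.42609 = 4.94623.
Si per 12 O = 0.60799 × 4.94623 = 3.007.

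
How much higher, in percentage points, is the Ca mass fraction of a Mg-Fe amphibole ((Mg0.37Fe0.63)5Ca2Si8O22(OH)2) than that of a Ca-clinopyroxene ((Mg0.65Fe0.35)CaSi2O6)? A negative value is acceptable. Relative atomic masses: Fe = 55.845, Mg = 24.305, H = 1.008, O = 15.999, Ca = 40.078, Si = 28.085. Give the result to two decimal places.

First mineral: 80.156 g Ca in 911.704 g formula = 8.79 wt% Ca.
Second mineral: 40.078 g Ca in 227.586 g formula = 17.61 wt% Ca.
8.79% − 17.61% gives a difference of -8.82 percentage points.

-8.82 percentage points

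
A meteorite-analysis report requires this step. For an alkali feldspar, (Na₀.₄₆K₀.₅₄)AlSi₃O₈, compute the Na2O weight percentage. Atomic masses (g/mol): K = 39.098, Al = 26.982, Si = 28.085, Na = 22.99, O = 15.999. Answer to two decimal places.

5.26 wt%

M((Na₀.₄₆K₀.₅₄)AlSi₃O₈) = 270.917 g/mol; M(Na2O) = 61.979 g/mol.
Moles Na2O per formula unit = 0.46 Na ÷ 2 = 0.2300.
Na2O fraction = (0.2300 × 61.979) / 270.917 = 14.255/270.917 = 0.0526.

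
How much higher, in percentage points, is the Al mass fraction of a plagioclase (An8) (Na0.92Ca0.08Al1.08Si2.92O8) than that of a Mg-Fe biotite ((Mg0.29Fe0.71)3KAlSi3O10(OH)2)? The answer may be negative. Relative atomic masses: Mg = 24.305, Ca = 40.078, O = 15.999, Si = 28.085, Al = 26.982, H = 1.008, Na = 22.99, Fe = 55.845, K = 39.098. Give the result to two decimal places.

5.49 percentage points

Al in Na0.92Ca0.08Al1.08Si2.92O8: molar mass 263.498 g/mol; 1.08×26.982 = 29.141 g → 11.06 wt%.
Al in (Mg0.29Fe0.71)3KAlSi3O10(OH)2: molar mass 484.434 g/mol; 1×26.982 = 26.982 g → 5.57 wt%.
Difference = 11.06 − 5.57 = 5.49 percentage points.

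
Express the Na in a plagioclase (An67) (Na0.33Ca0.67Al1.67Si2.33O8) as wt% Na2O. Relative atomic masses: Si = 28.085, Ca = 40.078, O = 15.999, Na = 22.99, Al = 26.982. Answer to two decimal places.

3.75 wt%

Formula mass = 272.929 g/mol.
0.33 Na → 0.1650 mol Na2O per formula unit; M(Na2O) = 61.979, so Na2O mass = 10.227 g.
10.227/272.929 × 100 = 3.75 wt%.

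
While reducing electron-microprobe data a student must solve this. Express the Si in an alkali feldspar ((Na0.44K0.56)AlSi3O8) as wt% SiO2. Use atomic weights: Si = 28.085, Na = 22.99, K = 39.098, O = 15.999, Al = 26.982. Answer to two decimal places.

Molar mass of (Na0.44K0.56)AlSi3O8 = 0.44×22.99 + 0.56×39.098 + 1×26.982 + 3×28.085 + 8×15.999 = 271.239 g/mol.
Each formula unit contains 3 Si, equivalent to 3/1 = 3.0000 mol SiO2.
M(SiO2) = 1×28.085 + 2×15.999 = 60.083 g/mol.
Mass of SiO2 per formula unit = 3.0000 × 60.083 = 180.249 g.
SiO2 wt% = 180.249 / 271.239 × 100 = 66.45%.

66.45 wt%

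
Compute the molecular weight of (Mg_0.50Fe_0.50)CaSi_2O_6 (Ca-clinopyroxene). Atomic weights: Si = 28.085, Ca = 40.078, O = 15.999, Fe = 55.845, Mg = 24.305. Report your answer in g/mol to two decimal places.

232.32 g/mol

M = 0.50×24.305 + 0.50×55.845 + 1×40.078 + 2×28.085 + 6×15.999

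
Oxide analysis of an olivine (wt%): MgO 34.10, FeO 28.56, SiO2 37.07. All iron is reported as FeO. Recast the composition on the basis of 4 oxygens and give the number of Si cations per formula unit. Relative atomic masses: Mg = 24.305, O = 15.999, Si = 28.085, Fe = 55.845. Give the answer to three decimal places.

MgO (M=40.304): mol = 0.84607; Mg = 0.84607, O = 0.84607.
FeO (M=71.844): mol = 0.39753; Fe = 0.39753, O = 0.39753.
SiO2 (M=60.083): mol = 0.61698; Si = 0.61698, O = 1.23396.
ΣO = 2.47756; factor = 4/ΣO = 1.61449.
Si apfu = 0.61698 × 1.61449 = 0.996.

0.996 Si apfu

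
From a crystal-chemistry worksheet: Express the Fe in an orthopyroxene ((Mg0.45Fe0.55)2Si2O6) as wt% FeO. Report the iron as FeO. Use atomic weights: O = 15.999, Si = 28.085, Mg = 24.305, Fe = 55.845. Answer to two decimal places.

33.56 wt%

M((Mg0.45Fe0.55)2Si2O6) = 235.468 g/mol; M(FeO) = 71.844 g/mol.
Moles FeO per formula unit = 1.10 Fe ÷ 1 = 1.1000.
FeO fraction = (1.1000 × 71.844) / 235.468 = 79.028/235.468 = 0.3356.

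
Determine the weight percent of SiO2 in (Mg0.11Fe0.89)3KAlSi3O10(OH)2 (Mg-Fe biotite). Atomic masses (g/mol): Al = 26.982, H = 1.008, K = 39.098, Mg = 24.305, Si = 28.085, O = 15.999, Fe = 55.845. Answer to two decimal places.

Molar mass of (Mg0.11Fe0.89)3KAlSi3O10(OH)2 = 0.33×24.305 + 2.67×55.845 + 1×39.098 + 1×26.982 + 3×28.085 + 12×15.999 + 2×1.008 = 501.466 g/mol.
Each formula unit contains 3 Si, equivalent to 3/1 = 3.0000 mol SiO2.
M(SiO2) = 1×28.085 + 2×15.999 = 60.083 g/mol.
Mass of SiO2 per formula unit = 3.0000 × 60.083 = 180.249 g.
SiO2 wt% = 180.249 / 501.466 × 100 = 35.94%.

35.94 wt%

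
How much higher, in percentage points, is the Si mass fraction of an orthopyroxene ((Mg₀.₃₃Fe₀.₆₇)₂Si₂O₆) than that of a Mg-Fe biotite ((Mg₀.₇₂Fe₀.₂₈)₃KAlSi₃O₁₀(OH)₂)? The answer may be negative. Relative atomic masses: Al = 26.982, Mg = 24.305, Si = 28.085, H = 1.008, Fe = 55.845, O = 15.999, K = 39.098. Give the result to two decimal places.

4.12 percentage points

First mineral: 56.170 g Si in 243.038 g formula = 23.11 wt% Si.
Second mineral: 84.255 g Si in 443.748 g formula = 18.99 wt% Si.
23.11% − 18.99% gives a difference of 4.12 percentage points.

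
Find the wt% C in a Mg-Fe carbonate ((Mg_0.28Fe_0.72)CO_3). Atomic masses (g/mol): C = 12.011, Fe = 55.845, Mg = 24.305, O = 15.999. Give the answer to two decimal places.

11.22 mass %

Formula mass = 0.28×24.305 + 0.72×55.845 + 1×12.011 + 3×15.999 = 107.022 g/mol, of which 12.011 g is C.
So C makes up 12.011/107.022 = 0.1122 of the mass, i.e. 11.22%.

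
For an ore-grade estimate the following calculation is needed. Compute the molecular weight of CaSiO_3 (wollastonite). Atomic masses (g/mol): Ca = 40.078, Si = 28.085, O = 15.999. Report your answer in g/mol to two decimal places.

M = 1·40.078 + 1·28.085 + 3·15.999

116.16 g/mol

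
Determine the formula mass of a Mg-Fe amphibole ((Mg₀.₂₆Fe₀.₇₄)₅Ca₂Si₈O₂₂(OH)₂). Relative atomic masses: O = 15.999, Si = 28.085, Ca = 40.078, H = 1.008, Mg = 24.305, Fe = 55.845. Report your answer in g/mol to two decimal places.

Mg: 1.30 × 24.305 = 31.5965
Fe: 3.70 × 55.845 = 206.6265
Ca: 2 × 40.078 = 80.1560
Si: 8 × 28.085 = 224.6800
O: 24 × 15.999 = 383.9760
H: 2 × 1.008 = 2.0160
Summing the contributions gives the formula mass.

929.05 g/mol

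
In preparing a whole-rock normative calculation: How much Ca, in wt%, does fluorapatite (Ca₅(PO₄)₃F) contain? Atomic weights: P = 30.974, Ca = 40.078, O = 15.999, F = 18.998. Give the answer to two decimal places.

Formula mass = 5*40.078 + 3*30.974 + 12*15.999 + 1*18.998 = 504.298 g/mol, of which 200.390 g is Ca.
So Ca makes up 200.390/504.298 = 0.3974 of the mass, i.e. 39.74%.

39.74 wt%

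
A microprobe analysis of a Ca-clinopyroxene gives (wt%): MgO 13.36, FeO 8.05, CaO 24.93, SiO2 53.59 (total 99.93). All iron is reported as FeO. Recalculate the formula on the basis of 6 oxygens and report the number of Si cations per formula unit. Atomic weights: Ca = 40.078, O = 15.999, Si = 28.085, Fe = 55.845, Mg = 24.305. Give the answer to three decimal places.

MgO (M=40.304): mol = 0.33148; Mg = 0.33148, O = 0.33148.
FeO (M=71.844): mol = 0.11205; Fe = 0.11205, O = 0.11205.
CaO (M=56.077): mol = 0.44457; Ca = 0.44457, O = 0.44457.
SiO2 (M=60.083): mol = 0.89193; Si = 0.89193, O = 1.78386.
ΣO = 2.67196; factor = 6/ΣO = 2.24554.
Si apfu = 0.89193 × 2.24554 = 2.003.

2.003 Si apfu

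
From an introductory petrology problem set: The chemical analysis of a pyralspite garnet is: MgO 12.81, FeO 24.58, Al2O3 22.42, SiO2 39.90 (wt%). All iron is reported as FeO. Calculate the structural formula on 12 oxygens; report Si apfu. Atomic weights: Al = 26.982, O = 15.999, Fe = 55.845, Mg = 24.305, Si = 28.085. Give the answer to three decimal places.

3.010 Si apfu

12.81 wt% MgO ÷ 40.304 g/mol = 0.31783 mol, giving 0.31783 Mg and 0.31783 O.
24.58 wt% FeO ÷ 71.844 g/mol = 0.34213 mol, giving 0.34213 Fe and 0.34213 O.
22.42 wt% Al2O3 ÷ 101.961 g/mol = 0.21989 mol, giving 0.43978 Al and 0.65967 O.
39.90 wt% SiO2 ÷ 60.083 g/mol = 0.66408 mol, giving 0.66408 Si and 1.32816 O.
Oxygen sums to 2.64779; scaling by 12/2.64779 = 4.53208 puts the formula on 12 O.
Si: 0.66408 × 4.53208 = 3.010 atoms per formula unit.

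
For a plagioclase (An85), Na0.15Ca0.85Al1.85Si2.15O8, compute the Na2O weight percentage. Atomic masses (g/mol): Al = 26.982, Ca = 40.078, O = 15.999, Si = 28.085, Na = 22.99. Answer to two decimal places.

1.69 wt%

Formula mass = 275.806 g/mol.
0.15 Na → 0.0750 mol Na2O per formula unit; M(Na2O) = 61.979, so Na2O mass = 4.648 g.
4.648/275.806 × 100 = 1.69 wt%.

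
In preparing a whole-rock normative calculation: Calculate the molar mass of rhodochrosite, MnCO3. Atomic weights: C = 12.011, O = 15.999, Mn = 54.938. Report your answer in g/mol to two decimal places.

The formula mass is the sum 1(54.938) + 1(12.011) + 3(15.999).

114.95 g/mol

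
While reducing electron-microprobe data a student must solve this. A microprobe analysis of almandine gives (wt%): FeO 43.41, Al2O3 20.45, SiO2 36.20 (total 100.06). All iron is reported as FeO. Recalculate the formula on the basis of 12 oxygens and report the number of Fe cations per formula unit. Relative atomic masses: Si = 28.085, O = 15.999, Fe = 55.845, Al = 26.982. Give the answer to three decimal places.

FeO: 43.41/71.844 = 0.60423 mol → 0.60423 mol Fe, 0.60423 mol O.
Al2O3: 20.45/101.961 = 0.20057 mol → 0.40114 mol Al, 0.60171 mol O.
SiO2: 36.20/60.083 = 0.60250 mol → 0.60250 mol Si, 1.20500 mol O.
Total oxygen = 2.41094 mol. Normalization factor = 12/2.41094 = 4.97731.
Fe per 12 O = 0.60423 × 4.97731 = 3.007.

3.007 Fe apfu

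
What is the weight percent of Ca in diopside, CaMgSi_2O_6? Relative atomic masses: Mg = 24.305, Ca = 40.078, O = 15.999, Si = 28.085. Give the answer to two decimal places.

Molar mass of CaMgSi_2O_6: 1·40.078 + 1·24.305 + 2·28.085 + 6·15.999 = 216.547 g/mol.
Mass of Ca per formula unit: 1 × 40.078 = 40.078 g.
Weight fraction Ca = 40.078 / 216.547 = 0.1851.

18.51 mass %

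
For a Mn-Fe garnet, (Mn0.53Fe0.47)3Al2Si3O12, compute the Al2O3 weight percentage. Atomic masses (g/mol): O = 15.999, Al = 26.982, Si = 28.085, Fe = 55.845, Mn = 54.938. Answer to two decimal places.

20.54 wt%

Formula mass = 496.300 g/mol.
2 Al → 1.0000 mol Al2O3 per formula unit; M(Al2O3) = 101.961, so Al2O3 mass = 101.961 g.
101.961/496.300 × 100 = 20.54 wt%.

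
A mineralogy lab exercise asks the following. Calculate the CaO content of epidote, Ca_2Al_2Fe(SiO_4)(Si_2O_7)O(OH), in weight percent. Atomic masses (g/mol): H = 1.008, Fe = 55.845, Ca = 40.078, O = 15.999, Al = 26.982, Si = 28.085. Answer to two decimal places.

23.21 wt%

M(Ca_2Al_2Fe(SiO_4)(Si_2O_7)O(OH)) = 483.215 g/mol; M(CaO) = 56.077 g/mol.
Moles CaO per formula unit = 2 Ca ÷ 1 = 2.0000.
CaO fraction = (2.0000 × 56.077) / 483.215 = 112.154/483.215 = 0.2321.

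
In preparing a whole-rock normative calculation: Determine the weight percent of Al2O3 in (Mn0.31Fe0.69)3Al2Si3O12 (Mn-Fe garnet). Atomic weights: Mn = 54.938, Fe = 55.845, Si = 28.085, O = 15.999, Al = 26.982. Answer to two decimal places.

20.52 wt%

Molar mass of (Mn0.31Fe0.69)3Al2Si3O12 = 0.93·54.938 + 2.07·55.845 + 2·26.982 + 3·28.085 + 12·15.999 = 496.898 g/mol.
Each formula unit contains 2 Al, equivalent to 2/2 = 1.0000 mol Al2O3.
M(Al2O3) = 2×26.982 + 3×15.999 = 101.961 g/mol.
Mass of Al2O3 per formula unit = 1.0000 × 101.961 = 101.961 g.
Al2O3 wt% = 101.961 / 496.898 × 100 = 20.52%.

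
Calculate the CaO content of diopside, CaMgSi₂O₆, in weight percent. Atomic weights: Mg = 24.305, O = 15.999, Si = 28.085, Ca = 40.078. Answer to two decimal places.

25.90 wt%

Molar mass of CaMgSi₂O₆ = 1×40.078 + 1×24.305 + 2×28.085 + 6×15.999 = 216.547 g/mol.
Each formula unit contains 1 Ca, equivalent to 1/1 = 1.0000 mol CaO.
M(CaO) = 1×40.078 + 1×15.999 = 56.077 g/mol.
Mass of CaO per formula unit = 1.0000 × 56.077 = 56.077 g.
CaO wt% = 56.077 / 216.547 × 100 = 25.90%.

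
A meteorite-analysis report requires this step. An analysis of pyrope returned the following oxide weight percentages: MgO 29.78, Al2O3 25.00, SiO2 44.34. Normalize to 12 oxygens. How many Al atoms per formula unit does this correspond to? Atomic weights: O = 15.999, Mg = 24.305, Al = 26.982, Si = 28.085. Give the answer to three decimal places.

MgO: 29.78/40.304 = 0.73888 mol → 0.73888 mol Mg, 0.73888 mol O.
Al2O3: 25.00/101.961 = 0.24519 mol → 0.49038 mol Al, 0.73557 mol O.
SiO2: 44.34/60.083 = 0.73798 mol → 0.73798 mol Si, 1.47596 mol O.
Total oxygen = 2.95041 mol. Normalization factor = 12/2.95041 = 4.06723.
Al per 12 O = 0.49038 × 4.06723 = 1.994.

1.994 Al apfu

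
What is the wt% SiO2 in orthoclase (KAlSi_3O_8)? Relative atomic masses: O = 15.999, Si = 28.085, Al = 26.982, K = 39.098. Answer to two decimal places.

64.76 wt%

Formula mass = 278.327 g/mol.
3 Si → 3.0000 mol SiO2 per formula unit; M(SiO2) = 60.083, so SiO2 mass = 180.249 g.
180.249/278.327 × 100 = 64.76 wt%.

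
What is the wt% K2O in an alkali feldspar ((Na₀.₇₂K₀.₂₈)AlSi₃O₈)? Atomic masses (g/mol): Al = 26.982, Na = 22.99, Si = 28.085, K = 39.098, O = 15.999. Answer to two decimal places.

4.94 wt%

M((Na₀.₇₂K₀.₂₈)AlSi₃O₈) = 266.729 g/mol; M(K2O) = 94.195 g/mol.
Moles K2O per formula unit = 0.28 K ÷ 2 = 0.1400.
K2O fraction = (0.1400 × 94.195) / 266.729 = 13.187/266.729 = 0.0494.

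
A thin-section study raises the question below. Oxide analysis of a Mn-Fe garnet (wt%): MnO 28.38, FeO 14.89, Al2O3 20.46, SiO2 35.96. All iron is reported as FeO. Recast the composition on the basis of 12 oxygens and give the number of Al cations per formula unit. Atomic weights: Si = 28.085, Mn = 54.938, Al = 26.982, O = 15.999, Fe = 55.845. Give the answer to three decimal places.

2.001 Al apfu

MnO: 28.38/70.937 = 0.40007 mol → 0.40007 mol Mn, 0.40007 mol O.
FeO: 14.89/71.844 = 0.20725 mol → 0.20725 mol Fe, 0.20725 mol O.
Al2O3: 20.46/101.961 = 0.20066 mol → 0.40132 mol Al, 0.60198 mol O.
SiO2: 35.96/60.083 = 0.59851 mol → 0.59851 mol Si, 1.19702 mol O.
Total oxygen = 2.40632 mol. Normalization factor = 12/2.40632 = 4.98687.
Al per 12 O = 0.40132 × 4.98687 = 2.001.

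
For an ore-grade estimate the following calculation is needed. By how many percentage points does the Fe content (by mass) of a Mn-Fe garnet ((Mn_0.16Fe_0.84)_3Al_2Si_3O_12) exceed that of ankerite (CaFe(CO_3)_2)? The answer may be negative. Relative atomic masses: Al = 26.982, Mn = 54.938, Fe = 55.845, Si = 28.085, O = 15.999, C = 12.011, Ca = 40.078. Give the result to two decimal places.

Fe in (Mn_0.16Fe_0.84)_3Al_2Si_3O_12: molar mass 497.307 g/mol; 2.52×55.845 = 140.729 g → 28.30 wt%.
Fe in CaFe(CO_3)_2: molar mass 215.939 g/mol; 1×55.845 = 55.845 g → 25.86 wt%.
Difference = 28.30 − 25.86 = 2.44 percentage points.

2.44 percentage points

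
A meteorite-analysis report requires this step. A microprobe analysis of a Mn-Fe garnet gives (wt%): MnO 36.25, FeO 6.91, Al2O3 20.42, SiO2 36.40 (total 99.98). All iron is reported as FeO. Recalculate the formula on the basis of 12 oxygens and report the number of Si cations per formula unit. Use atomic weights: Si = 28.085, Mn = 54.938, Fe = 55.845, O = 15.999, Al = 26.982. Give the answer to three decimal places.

3.005 Si apfu

MnO: 36.25/70.937 = 0.51102 mol → 0.51102 mol Mn, 0.51102 mol O.
FeO: 6.91/71.844 = 0.09618 mol → 0.09618 mol Fe, 0.09618 mol O.
Al2O3: 20.42/101.961 = 0.20027 mol → 0.40054 mol Al, 0.60081 mol O.
SiO2: 36.40/60.083 = 0.60583 mol → 0.60583 mol Si, 1.21166 mol O.
Total oxygen = 2.41967 mol. Normalization factor = 12/2.41967 = 4.95935.
Si per 12 O = 0.60583 × 4.95935 = 3.005.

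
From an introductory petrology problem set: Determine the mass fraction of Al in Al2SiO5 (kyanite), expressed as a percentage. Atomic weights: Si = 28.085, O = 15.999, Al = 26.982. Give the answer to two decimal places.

33.30 weight percent

Molar mass of Al2SiO5: 2·26.982 + 1·28.085 + 5·15.999 = 162.044 g/mol.
Mass of Al per formula unit: 2 × 26.982 = 53.964 g.
Weight fraction Al = 53.964 / 162.044 = 0.3330.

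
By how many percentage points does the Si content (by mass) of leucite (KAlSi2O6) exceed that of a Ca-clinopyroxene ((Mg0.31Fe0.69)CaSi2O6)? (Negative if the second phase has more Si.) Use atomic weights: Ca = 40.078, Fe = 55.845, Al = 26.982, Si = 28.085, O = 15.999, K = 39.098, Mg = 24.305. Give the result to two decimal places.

Si in KAlSi2O6: molar mass 218.244 g/mol; 2×28.085 = 56.170 g → 25.74 wt%.
Si in (Mg0.31Fe0.69)CaSi2O6: molar mass 238.310 g/mol; 2×28.085 = 56.170 g → 23.57 wt%.
Difference = 25.74 − 23.57 = 2.17 percentage points.

2.17 percentage points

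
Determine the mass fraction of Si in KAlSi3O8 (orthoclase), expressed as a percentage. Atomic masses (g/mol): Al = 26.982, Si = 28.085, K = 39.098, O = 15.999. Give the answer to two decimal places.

30.27 wt%

Molar mass of KAlSi3O8: 1·39.098 + 1·26.982 + 3·28.085 + 8·15.999 = 278.327 g/mol.
Mass of Si per formula unit: 3 × 28.085 = 84.255 g.
Weight fraction Si = 84.255 / 278.327 = 0.3027.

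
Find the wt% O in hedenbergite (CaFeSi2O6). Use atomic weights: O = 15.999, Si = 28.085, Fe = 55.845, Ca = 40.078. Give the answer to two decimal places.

38.69 mass %

M(CaFeSi2O6) = 248.087 g/mol.
O contributes 6 × 15.999 = 95.994 g per mole.
95.994/248.087 = 0.3869 → 38.69%.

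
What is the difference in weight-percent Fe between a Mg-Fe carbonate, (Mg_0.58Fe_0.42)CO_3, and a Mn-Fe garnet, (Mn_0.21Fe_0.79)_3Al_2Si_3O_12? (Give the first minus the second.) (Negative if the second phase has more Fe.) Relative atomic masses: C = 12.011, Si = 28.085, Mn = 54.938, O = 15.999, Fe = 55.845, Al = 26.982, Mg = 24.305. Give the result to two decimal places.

M((Mg_0.58Fe_0.42)CO_3) = 97.560 g/mol, so wt% Fe = 23.455/97.560 × 100 = 24.04%.
M((Mn_0.21Fe_0.79)_3Al_2Si_3O_12) = 497.171 g/mol, so wt% Fe = 132.353/497.171 × 100 = 26.62%.
24.04 − 26.62 = -2.58 pp.

-2.58 percentage points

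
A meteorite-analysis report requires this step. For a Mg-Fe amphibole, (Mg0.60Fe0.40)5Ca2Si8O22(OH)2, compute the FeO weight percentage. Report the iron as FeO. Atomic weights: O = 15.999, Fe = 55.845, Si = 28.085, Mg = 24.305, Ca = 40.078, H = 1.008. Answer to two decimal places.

16.41 wt%

Formula mass = 875.433 g/mol.
2 Fe → 2.0000 mol FeO per formula unit; M(FeO) = 71.844, so FeO mass = 143.688 g.
143.688/875.433 × 100 = 16.41 wt%.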